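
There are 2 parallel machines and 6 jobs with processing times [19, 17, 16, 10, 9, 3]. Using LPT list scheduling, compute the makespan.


Jobs (LPT sorted): [19, 17, 16, 10, 9, 3]
Machines: 2
  J=19 → Machine 1 (load: 0+19=19)
  J=17 → Machine 2 (load: 0+17=17)
  J=16 → Machine 2 (load: 17+16=33)
  J=10 → Machine 1 (load: 19+10=29)
  J=9 → Machine 1 (load: 29+9=38)
  J=3 → Machine 2 (load: 33+3=36)
Machine loads: [38, 36]
Makespan = max = 38 time units


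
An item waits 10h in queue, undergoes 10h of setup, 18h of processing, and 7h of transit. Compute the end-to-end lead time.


Lead time = queue + setup + processing + transit
= 10 + 10 + 18 + 7
= 45 hours


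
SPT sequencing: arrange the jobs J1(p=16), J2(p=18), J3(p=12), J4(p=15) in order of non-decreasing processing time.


SPT: sort by shortest processing time
  J3: p=12
  J4: p=15
  J1: p=16
  J2: p=18
Order: J3 → J4 → J1 → J2


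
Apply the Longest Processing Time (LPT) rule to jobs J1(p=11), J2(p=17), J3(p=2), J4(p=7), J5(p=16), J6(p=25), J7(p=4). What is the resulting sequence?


LPT: sort by longest processing time first
  J6: p=25
  J2: p=17
  J5: p=16
  J1: p=11
  J4: p=7
  J7: p=4
  J3: p=2
Order: J6 → J2 → J5 → J1 → J4 → J7 → J3


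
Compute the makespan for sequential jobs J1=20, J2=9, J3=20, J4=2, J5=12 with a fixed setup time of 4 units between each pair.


Makespan = Σ processing + (n-1) × setup
= (20 + 9 + 20 + 2 + 12) + (5-1)×4
= 63 + 16
= 79 time units


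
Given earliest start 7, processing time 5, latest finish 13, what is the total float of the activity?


EF = ES + duration = 7 + 5 = 12
LS = LF - duration = 13 - 5 = 8
Total Float = LF - EF = 13 - 12
(or LS - ES = 8 - 7)
= 1


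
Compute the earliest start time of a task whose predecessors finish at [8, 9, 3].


ES = max of all predecessor completion times
Predecessors: [8, 9, 3]
ES = max(8, 9, 3)
= 9


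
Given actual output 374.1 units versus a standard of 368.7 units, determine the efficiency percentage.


Efficiency = (actual / standard) × 100
= (374.1 / 368.7) × 100
= 101.5%


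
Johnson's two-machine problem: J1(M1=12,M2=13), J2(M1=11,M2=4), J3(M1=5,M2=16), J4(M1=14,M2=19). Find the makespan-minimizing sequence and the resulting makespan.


Johnson's rule:
Group 1 (M1≤M2, sort by M1): ['J3', 'J1', 'J4']
Group 2 (M1>M2, sort desc M2): ['J2']
Sequence: J3 → J1 → J4 → J2
Makespan calculation:
  J3: M1 done=5, M2 done=21
  J1: M1 done=17, M2 done=34
  J4: M1 done=31, M2 done=53
  J2: M1 done=42, M2 done=57
= Sequence: J3 → J1 → J4 → J2, Makespan: 57


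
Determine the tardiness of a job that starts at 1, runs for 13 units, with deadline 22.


Completion = start + processing = 1 + 13 = 14
Tardiness = max(0, C - d) = max(0, 14 - 22)
= max(0, -8)
= 0


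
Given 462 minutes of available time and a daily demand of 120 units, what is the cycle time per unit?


Cycle time = available time / demand
= 462 / 120
= 3.85 min/unit


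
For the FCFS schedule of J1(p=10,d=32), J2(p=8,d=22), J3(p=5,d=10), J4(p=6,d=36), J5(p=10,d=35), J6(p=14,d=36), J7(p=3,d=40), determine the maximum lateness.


Lateness per job (L = C - d):
  J1: C=10, d=32, L=-22
  J2: C=18, d=22, L=-4
  J3: C=23, d=10, L=13
  J4: C=29, d=36, L=-7
  J5: C=39, d=35, L=4
  J6: C=53, d=36, L=17
  J7: C=56, d=40, L=16
Lmax = max(-22, -4, 13, -7, 4, 17, 16)
= 17


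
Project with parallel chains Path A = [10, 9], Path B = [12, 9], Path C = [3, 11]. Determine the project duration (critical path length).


Path A: 10 + 9 = 19
Path B: 12 + 9 = 21
Path C: 3 + 11 = 14
Critical path = longest = max(19, 21, 14)
= 21 (Path B)


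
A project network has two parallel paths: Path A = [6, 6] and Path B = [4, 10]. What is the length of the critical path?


Path A: 6 + 6 = 12
Path B: 4 + 10 = 14
Critical path = longest = max(12, 14)
= 14 (Path B)


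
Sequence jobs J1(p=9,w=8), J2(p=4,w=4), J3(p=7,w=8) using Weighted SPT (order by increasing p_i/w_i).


WSPT (Smith's rule): sort by p/w ascending
  J3: p/w = 7/8 = 0.875
  J2: p/w = 4/4 = 1.000
  J1: p/w = 9/8 = 1.125
Order: J3 → J2 → J1


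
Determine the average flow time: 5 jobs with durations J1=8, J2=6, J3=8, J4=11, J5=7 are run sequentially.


Completion times:
  J1: completes at 8
  J2: completes at 14
  J3: completes at 22
  J4: completes at 33
  J5: completes at 40
Sum = 117
Average = 117/5
= 23.40


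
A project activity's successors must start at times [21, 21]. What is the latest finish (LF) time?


LF = min of all successor start times
Successors start at: [21, 21]
LF = min(21, 21)
= 21


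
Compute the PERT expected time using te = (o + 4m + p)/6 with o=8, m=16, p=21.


te = (o + 4m + p) / 6
= (8 + 4×16 + 21) / 6
= (8 + 64 + 21) / 6
= 93 / 6
= 15.50


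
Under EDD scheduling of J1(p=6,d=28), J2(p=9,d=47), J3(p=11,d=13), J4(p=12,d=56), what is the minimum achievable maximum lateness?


EDD order: J3 → J1 → J2 → J4
Completion and lateness:
  J3: C=11, d=13, L=11-13=-2
  J1: C=17, d=28, L=17-28=-11
  J2: C=26, d=47, L=26-47=-21
  J4: C=38, d=56, L=38-56=-18
Lmax = max(-2, -11, -21, -18)
= -2


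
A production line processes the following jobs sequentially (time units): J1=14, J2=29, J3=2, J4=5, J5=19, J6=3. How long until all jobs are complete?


Sequential makespan: sum all processing times
= 14 + 29 + 2 + 5 + 19 + 3
= 72 time units


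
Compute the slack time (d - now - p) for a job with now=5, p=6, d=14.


Slack = due - current_time - processing
= 14 - 5 - 6
= 3


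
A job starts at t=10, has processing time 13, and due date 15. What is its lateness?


Completion = 10 + 13 = 23
Lateness = C - d = 23 - 15
= 8


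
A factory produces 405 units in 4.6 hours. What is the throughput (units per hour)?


Throughput = units / time
= 405 / 4.6
= 88.0 units/hour


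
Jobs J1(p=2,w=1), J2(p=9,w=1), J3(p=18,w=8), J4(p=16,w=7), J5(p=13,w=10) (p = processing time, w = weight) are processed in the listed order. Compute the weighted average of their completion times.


Completion times:
  J1: C=2, w×C=1×2=2
  J2: C=11, w×C=1×11=11
  J3: C=29, w×C=8×29=232
  J4: C=45, w×C=7×45=315
  J5: C=58, w×C=10×58=580
Sum w×C = 1140
Sum w = 27
Weighted avg = 1140/27
= 42.22


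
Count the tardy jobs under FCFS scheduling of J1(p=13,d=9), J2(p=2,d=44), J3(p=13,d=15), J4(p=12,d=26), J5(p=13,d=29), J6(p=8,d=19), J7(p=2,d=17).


Completion vs due date:
  J1: C=13, d=9 → TARDY
  J2: C=15, d=44 → on time
  J3: C=28, d=15 → TARDY
  J4: C=40, d=26 → TARDY
  J5: C=53, d=29 → TARDY
  J6: C=61, d=19 → TARDY
  J7: C=63, d=17 → TARDY
Tardy jobs: J1, J3, J4, J5, J6, J7
Count = 6


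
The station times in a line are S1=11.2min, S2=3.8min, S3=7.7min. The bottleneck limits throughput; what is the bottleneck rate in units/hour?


Bottleneck = longest station time
Station times: [11.2, 3.8, 7.7]
Max = 11.2 min
Rate = 60 / 11.2
= 5.36 units/hour (bottleneck: 11.2min)


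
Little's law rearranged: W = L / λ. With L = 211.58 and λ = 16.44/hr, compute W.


Little's law: L = λW → W = L / λ
= 211.58 / 16.44
= 12.87 hours


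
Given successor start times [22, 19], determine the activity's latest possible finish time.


LF = min of all successor start times
Successors start at: [22, 19]
LF = min(22, 19)
= 19


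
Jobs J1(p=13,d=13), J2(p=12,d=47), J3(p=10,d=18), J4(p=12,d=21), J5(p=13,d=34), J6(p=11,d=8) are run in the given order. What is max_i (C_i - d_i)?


Lateness per job (L = C - d):
  J1: C=13, d=13, L=0
  J2: C=25, d=47, L=-22
  J3: C=35, d=18, L=17
  J4: C=47, d=21, L=26
  J5: C=60, d=34, L=26
  J6: C=71, d=8, L=63
Lmax = max(0, -22, 17, 26, 26, 63)
= 63


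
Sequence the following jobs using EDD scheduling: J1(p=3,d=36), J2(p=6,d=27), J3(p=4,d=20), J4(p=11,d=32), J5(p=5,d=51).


EDD: sort by earliest due date
  J3: d=20, p=4
  J2: d=27, p=6
  J4: d=32, p=11
  J1: d=36, p=3
  J5: d=51, p=5
Order: J3 → J2 → J4 → J1 → J5


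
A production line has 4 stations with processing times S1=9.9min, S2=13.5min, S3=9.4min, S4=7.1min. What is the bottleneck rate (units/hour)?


Bottleneck = longest station time
Station times: [9.9, 13.5, 9.4, 7.1]
Max = 13.5 min
Rate = 60 / 13.5
= 4.44 units/hour (bottleneck: 13.5min)


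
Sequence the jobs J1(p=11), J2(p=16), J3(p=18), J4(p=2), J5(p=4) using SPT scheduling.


SPT: sort by shortest processing time
  J4: p=2
  J5: p=4
  J1: p=11
  J2: p=16
  J3: p=18
Order: J4 → J5 → J1 → J2 → J3


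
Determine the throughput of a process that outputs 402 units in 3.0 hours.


Throughput = units / time
= 402 / 3.0
= 134.0 units/hour


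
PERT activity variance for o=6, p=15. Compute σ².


σ² = ((p - o) / 6)² = (p - o)² / 36
= (15 - 6)² / 36
= 9² / 36
= 81 / 36
= 2.2500


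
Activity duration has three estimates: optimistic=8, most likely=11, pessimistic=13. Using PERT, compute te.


te = (o + 4m + p) / 6
= (8 + 4×11 + 13) / 6
= (8 + 44 + 13) / 6
= 65 / 6
= 10.83


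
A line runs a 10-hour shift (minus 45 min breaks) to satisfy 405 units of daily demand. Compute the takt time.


Available = 10×60 - 45 = 555 min
Takt time = 555 / 405
= 1.37 min/unit


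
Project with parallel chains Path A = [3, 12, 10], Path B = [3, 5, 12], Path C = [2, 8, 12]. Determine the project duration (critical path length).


Path A: 3 + 12 + 10 = 25
Path B: 3 + 5 + 12 = 20
Path C: 2 + 8 + 12 = 22
Critical path = longest = max(25, 20, 22)
= 25 (Path A)


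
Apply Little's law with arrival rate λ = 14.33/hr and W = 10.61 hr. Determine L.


Little's law: L = λ × W
= 14.33 × 10.61
= 152.04


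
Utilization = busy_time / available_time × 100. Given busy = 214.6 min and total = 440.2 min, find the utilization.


Utilization = busy / total × 100
= 214.6 / 440.2 × 100
= 48.8%


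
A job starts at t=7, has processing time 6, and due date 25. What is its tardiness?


Completion = start + processing = 7 + 6 = 13
Tardiness = max(0, C - d) = max(0, 13 - 25)
= max(0, -12)
= 0


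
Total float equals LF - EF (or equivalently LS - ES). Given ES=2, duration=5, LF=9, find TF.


EF = ES + duration = 2 + 5 = 7
LS = LF - duration = 9 - 5 = 4
Total Float = LF - EF = 9 - 7
(or LS - ES = 4 - 2)
= 2


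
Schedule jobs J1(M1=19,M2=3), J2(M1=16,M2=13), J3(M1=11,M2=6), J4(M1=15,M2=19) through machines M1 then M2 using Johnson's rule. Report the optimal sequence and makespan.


Johnson's rule:
Group 1 (M1≤M2, sort by M1): ['J4']
Group 2 (M1>M2, sort desc M2): ['J2', 'J3', 'J1']
Sequence: J4 → J2 → J3 → J1
Makespan calculation:
  J4: M1 done=15, M2 done=34
  J2: M1 done=31, M2 done=47
  J3: M1 done=42, M2 done=53
  J1: M1 done=61, M2 done=64
= Sequence: J4 → J2 → J3 → J1, Makespan: 64


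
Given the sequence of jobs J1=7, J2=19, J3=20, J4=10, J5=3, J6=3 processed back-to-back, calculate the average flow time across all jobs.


Completion times:
  J1: completes at 7
  J2: completes at 26
  J3: completes at 46
  J4: completes at 56
  J5: completes at 59
  J6: completes at 62
Sum = 256
Average = 256/6
= 42.67


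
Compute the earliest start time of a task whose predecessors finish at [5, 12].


ES = max of all predecessor completion times
Predecessors: [5, 12]
ES = max(5, 12)
= 12


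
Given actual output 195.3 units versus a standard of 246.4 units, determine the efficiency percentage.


Efficiency = (actual / standard) × 100
= (195.3 / 246.4) × 100
= 79.3%


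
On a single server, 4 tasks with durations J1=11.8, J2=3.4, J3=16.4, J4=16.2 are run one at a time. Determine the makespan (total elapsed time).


Sequential makespan: sum all processing times
= 11.8 + 3.4 + 16.4 + 16.2
= 47.8 time units


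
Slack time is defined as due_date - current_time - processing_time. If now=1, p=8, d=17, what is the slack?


Slack = due - current_time - processing
= 17 - 1 - 8
= 8


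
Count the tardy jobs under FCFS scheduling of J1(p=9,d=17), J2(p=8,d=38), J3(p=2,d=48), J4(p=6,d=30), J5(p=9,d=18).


Completion vs due date:
  J1: C=9, d=17 → on time
  J2: C=17, d=38 → on time
  J3: C=19, d=48 → on time
  J4: C=25, d=30 → on time
  J5: C=34, d=18 → TARDY
Tardy jobs: J5
Count = 1


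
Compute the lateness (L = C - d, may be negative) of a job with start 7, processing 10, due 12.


Completion = 7 + 10 = 17
Lateness = C - d = 17 - 12
= 5


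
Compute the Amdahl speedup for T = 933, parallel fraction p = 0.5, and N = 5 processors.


Amdahl's law: T_p = T × ((1-p) + p/N)
= 933 × ((1-0.5) + 0.5/5)
= 933 × (0.50 + 0.1000)
= 933 × 0.6000
= 559.80
Speedup = 933/559.80
= 1.67×


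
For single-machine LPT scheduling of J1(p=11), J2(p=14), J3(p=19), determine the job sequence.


LPT: sort by longest processing time first
  J3: p=19
  J2: p=14
  J1: p=11
Order: J3 → J2 → J1


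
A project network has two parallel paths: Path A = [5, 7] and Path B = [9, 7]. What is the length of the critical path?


Path A: 5 + 7 = 12
Path B: 9 + 7 = 16
Critical path = longest = max(12, 16)
= 16 (Path B)


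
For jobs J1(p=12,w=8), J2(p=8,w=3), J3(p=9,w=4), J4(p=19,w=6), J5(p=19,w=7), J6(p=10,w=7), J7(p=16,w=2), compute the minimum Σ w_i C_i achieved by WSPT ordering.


WSPT order (by p/w): J6 → J1 → J3 → J2 → J5 → J4 → J7
  J6: C=10, w·C=7×10=70
  J1: C=22, w·C=8×22=176
  J3: C=31, w·C=4×31=124
  J2: C=39, w·C=3×39=117
  J5: C=58, w·C=7×58=406
  J4: C=77, w·C=6×77=462
  J7: C=93, w·C=2×93=186
Σ w·C = 1541
= 1541


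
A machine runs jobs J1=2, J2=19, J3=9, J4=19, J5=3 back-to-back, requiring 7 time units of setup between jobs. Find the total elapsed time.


Makespan = Σ processing + (n-1) × setup
= (2 + 19 + 9 + 19 + 3) + (5-1)×7
= 52 + 28
= 80 time units


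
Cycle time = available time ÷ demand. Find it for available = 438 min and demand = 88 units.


Cycle time = available time / demand
= 438 / 88
= 4.98 min/unit


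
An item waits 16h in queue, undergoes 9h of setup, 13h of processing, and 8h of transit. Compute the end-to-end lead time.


Lead time = queue + setup + processing + transit
= 16 + 9 + 13 + 8
= 46 hours


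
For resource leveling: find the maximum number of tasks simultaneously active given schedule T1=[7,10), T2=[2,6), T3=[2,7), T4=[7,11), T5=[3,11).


Check each time point for overlaps:
  t=3: 3 tasks active (T2, T3, T5)
Max concurrent = 3


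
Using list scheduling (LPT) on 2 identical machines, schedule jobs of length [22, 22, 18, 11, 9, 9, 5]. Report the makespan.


Jobs (LPT sorted): [22, 22, 18, 11, 9, 9, 5]
Machines: 2
  J=22 → Machine 1 (load: 0+22=22)
  J=22 → Machine 2 (load: 0+22=22)
  J=18 → Machine 1 (load: 22+18=40)
  J=11 → Machine 2 (load: 22+11=33)
  J=9 → Machine 2 (load: 33+9=42)
  J=9 → Machine 1 (load: 40+9=49)
  J=5 → Machine 2 (load: 42+5=47)
Machine loads: [49, 47]
Makespan = max = 49 time units


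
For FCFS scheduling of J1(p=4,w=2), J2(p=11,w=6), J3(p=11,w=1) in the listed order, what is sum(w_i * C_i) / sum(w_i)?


Completion times:
  J1: C=4, w×C=2×4=8
  J2: C=15, w×C=6×15=90
  J3: C=26, w×C=1×26=26
Sum w×C = 124
Sum w = 9
Weighted avg = 124/9
= 13.78


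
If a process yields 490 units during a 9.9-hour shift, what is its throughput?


Throughput = units / time
= 490 / 9.9
= 49.5 units/hour


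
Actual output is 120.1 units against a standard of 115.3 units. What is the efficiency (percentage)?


Efficiency = (actual / standard) × 100
= (120.1 / 115.3) × 100
= 104.2%


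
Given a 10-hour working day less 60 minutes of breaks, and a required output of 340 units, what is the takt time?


Available = 10×60 - 60 = 540 min
Takt time = 540 / 340
= 1.59 min/unit


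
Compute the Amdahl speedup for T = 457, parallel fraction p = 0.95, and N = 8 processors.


Amdahl's law: T_p = T × ((1-p) + p/N)
= 457 × ((1-0.95) + 0.95/8)
= 457 × (0.05 + 0.1187)
= 457 × 0.1688
= 77.12
Speedup = 457/77.12
= 5.93×


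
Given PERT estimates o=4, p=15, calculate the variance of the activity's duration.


σ² = ((p - o) / 6)² = (p - o)² / 36
= (15 - 4)² / 36
= 11² / 36
= 121 / 36
= 3.3611


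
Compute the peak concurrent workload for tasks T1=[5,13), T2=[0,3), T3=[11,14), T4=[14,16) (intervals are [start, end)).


Check each time point for overlaps:
  t=11: 2 tasks active (T1, T3)
Max concurrent = 2


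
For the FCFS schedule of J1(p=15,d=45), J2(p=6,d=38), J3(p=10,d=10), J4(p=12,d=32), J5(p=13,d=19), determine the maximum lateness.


Lateness per job (L = C - d):
  J1: C=15, d=45, L=-30
  J2: C=21, d=38, L=-17
  J3: C=31, d=10, L=21
  J4: C=43, d=32, L=11
  J5: C=56, d=19, L=37
Lmax = max(-30, -17, 21, 11, 37)
= 37


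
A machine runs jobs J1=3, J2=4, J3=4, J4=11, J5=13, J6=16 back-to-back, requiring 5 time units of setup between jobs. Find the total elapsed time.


Makespan = Σ processing + (n-1) × setup
= (3 + 4 + 4 + 11 + 13 + 16) + (6-1)×5
= 51 + 25
= 76 time units


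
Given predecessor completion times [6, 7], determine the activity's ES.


ES = max of all predecessor completion times
Predecessors: [6, 7]
ES = max(6, 7)
= 7


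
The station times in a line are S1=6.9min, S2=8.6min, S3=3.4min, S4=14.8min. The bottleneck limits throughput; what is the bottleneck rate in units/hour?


Bottleneck = longest station time
Station times: [6.9, 8.6, 3.4, 14.8]
Max = 14.8 min
Rate = 60 / 14.8
= 4.05 units/hour (bottleneck: 14.8min)


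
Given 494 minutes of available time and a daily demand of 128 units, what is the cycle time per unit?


Cycle time = available time / demand
= 494 / 128
= 3.86 min/unit


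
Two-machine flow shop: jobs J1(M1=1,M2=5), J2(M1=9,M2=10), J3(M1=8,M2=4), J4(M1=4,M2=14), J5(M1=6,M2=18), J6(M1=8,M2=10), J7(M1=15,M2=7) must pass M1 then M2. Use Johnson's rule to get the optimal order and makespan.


Johnson's rule:
Group 1 (M1≤M2, sort by M1): ['J1', 'J4', 'J5', 'J6', 'J2']
Group 2 (M1>M2, sort desc M2): ['J7', 'J3']
Sequence: J1 → J4 → J5 → J6 → J2 → J7 → J3
Makespan calculation:
  J1: M1 done=1, M2 done=6
  J4: M1 done=5, M2 done=20
  J5: M1 done=11, M2 done=38
  J6: M1 done=19, M2 done=48
  J2: M1 done=28, M2 done=58
  J7: M1 done=43, M2 done=65
  J3: M1 done=51, M2 done=69
= Sequence: J1 → J4 → J5 → J6 → J2 → J7 → J3, Makespan: 69


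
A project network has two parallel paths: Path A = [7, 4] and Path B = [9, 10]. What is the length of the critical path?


Path A: 7 + 4 = 11
Path B: 9 + 10 = 19
Critical path = longest = max(11, 19)
= 19 (Path B)


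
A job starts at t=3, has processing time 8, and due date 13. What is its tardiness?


Completion = start + processing = 3 + 8 = 11
Tardiness = max(0, C - d) = max(0, 11 - 13)
= max(0, -2)
= 0


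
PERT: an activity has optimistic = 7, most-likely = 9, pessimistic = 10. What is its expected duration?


te = (o + 4m + p) / 6
= (7 + 4×9 + 10) / 6
= (7 + 36 + 10) / 6
= 53 / 6
= 8.83


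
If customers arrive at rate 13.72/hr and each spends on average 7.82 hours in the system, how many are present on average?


Little's law: L = λ × W
= 13.72 × 7.82
= 107.29


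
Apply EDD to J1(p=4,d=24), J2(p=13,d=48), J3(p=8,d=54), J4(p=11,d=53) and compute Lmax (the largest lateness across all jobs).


EDD order: J1 → J2 → J4 → J3
Completion and lateness:
  J1: C=4, d=24, L=4-24=-20
  J2: C=17, d=48, L=17-48=-31
  J4: C=28, d=53, L=28-53=-25
  J3: C=36, d=54, L=36-54=-18
Lmax = max(-20, -31, -25, -18)
= -18


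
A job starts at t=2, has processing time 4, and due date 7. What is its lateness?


Completion = 2 + 4 = 6
Lateness = C - d = 6 - 7
= -1


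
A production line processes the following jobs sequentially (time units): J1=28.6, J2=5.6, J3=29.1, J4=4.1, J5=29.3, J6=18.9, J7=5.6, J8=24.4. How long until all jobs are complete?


Sequential makespan: sum all processing times
= 28.6 + 5.6 + 29.1 + 4.1 + 29.3 + 18.9 + 5.6 + 24.4
= 145.6 time units


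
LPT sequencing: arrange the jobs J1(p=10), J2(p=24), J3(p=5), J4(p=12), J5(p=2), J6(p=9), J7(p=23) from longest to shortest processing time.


LPT: sort by longest processing time first
  J2: p=24
  J7: p=23
  J4: p=12
  J1: p=10
  J6: p=9
  J3: p=5
  J5: p=2
Order: J2 → J7 → J4 → J1 → J6 → J3 → J5


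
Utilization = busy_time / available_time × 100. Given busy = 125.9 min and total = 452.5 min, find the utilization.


Utilization = busy / total × 100
= 125.9 / 452.5 × 100
= 27.8%


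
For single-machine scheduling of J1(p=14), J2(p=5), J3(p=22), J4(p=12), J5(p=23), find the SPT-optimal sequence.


SPT: sort by shortest processing time
  J2: p=5
  J4: p=12
  J1: p=14
  J3: p=22
  J5: p=23
Order: J2 → J4 → J1 → J3 → J5


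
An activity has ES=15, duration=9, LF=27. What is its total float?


EF = ES + duration = 15 + 9 = 24
LS = LF - duration = 27 - 9 = 18
Total Float = LF - EF = 27 - 24
(or LS - ES = 18 - 15)
= 3


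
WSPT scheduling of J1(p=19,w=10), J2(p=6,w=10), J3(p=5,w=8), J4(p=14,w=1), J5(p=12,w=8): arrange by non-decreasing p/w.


WSPT (Smith's rule): sort by p/w ascending
  J2: p/w = 6/10 = 0.600
  J3: p/w = 5/8 = 0.625
  J5: p/w = 12/8 = 1.500
  J1: p/w = 19/10 = 1.900
  J4: p/w = 14/1 = 14.000
Order: J2 → J3 → J5 → J1 → J4


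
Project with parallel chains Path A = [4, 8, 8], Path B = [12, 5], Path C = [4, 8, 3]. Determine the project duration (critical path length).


Path A: 4 + 8 + 8 = 20
Path B: 12 + 5 = 17
Path C: 4 + 8 + 3 = 15
Critical path = longest = max(20, 17, 15)
= 20 (Path A)


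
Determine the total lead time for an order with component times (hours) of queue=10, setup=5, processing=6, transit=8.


Lead time = queue + setup + processing + transit
= 10 + 5 + 6 + 8
= 29 hours


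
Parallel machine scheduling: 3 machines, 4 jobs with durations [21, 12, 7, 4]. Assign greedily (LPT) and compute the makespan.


Jobs (LPT sorted): [21, 12, 7, 4]
Machines: 3
  J=21 → Machine 1 (load: 0+21=21)
  J=12 → Machine 2 (load: 0+12=12)
  J=7 → Machine 3 (load: 0+7=7)
  J=4 → Machine 3 (load: 7+4=11)
Machine loads: [21, 12, 11]
Makespan = max = 21 time units


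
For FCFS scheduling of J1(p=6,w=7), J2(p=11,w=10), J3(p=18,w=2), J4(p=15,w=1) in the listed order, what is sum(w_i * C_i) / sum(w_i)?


Completion times:
  J1: C=6, w×C=7×6=42
  J2: C=17, w×C=10×17=170
  J3: C=35, w×C=2×35=70
  J4: C=50, w×C=1×50=50
Sum w×C = 332
Sum w = 20
Weighted avg = 332/20
= 16.60


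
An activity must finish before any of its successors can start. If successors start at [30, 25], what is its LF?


LF = min of all successor start times
Successors start at: [30, 25]
LF = min(30, 25)
= 25


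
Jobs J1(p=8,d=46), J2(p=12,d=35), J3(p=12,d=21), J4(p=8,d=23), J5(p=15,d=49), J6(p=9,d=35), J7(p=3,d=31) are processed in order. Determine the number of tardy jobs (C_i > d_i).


Completion vs due date:
  J1: C=8, d=46 → on time
  J2: C=20, d=35 → on time
  J3: C=32, d=21 → TARDY
  J4: C=40, d=23 → TARDY
  J5: C=55, d=49 → TARDY
  J6: C=64, d=35 → TARDY
  J7: C=67, d=31 → TARDY
Tardy jobs: J3, J4, J5, J6, J7
Count = 5


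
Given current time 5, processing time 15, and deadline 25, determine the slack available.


Slack = due - current_time - processing
= 25 - 5 - 15
= 5


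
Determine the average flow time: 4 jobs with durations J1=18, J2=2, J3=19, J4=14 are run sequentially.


Completion times:
  J1: completes at 18
  J2: completes at 20
  J3: completes at 39
  J4: completes at 53
Sum = 130
Average = 130/4
= 32.50


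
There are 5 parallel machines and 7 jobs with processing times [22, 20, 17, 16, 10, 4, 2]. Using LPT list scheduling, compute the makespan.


Jobs (LPT sorted): [22, 20, 17, 16, 10, 4, 2]
Machines: 5
  J=22 → Machine 1 (load: 0+22=22)
  J=20 → Machine 2 (load: 0+20=20)
  J=17 → Machine 3 (load: 0+17=17)
  J=16 → Machine 4 (load: 0+16=16)
  J=10 → Machine 5 (load: 0+10=10)
  J=4 → Machine 5 (load: 10+4=14)
  J=2 → Machine 5 (load: 14+2=16)
Machine loads: [22, 20, 17, 16, 16]
Makespan = max = 22 time units


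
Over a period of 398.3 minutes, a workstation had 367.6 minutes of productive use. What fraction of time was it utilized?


Utilization = busy / total × 100
= 367.6 / 398.3 × 100
= 92.3%


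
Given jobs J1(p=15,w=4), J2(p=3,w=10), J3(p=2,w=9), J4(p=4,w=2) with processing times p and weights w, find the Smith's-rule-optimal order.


WSPT (Smith's rule): sort by p/w ascending
  J3: p/w = 2/9 = 0.222
  J2: p/w = 3/10 = 0.300
  J4: p/w = 4/2 = 2.000
  J1: p/w = 15/4 = 3.750
Order: J3 → J2 → J4 → J1


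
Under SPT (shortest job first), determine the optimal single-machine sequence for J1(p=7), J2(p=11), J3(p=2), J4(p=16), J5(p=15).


SPT: sort by shortest processing time
  J3: p=2
  J1: p=7
  J2: p=11
  J5: p=15
  J4: p=16
Order: J3 → J1 → J2 → J5 → J4


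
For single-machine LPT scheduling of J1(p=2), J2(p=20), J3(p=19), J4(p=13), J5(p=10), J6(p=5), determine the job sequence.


LPT: sort by longest processing time first
  J2: p=20
  J3: p=19
  J4: p=13
  J5: p=10
  J6: p=5
  J1: p=2
Order: J2 → J3 → J4 → J5 → J6 → J1


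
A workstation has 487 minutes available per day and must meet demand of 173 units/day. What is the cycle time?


Cycle time = available time / demand
= 487 / 173
= 2.82 min/unit


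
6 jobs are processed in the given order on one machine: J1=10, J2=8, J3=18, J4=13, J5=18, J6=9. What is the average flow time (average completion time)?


Completion times:
  J1: completes at 10
  J2: completes at 18
  J3: completes at 36
  J4: completes at 49
  J5: completes at 67
  J6: completes at 76
Sum = 256
Average = 256/6
= 42.67


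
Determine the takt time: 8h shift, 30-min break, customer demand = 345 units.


Available = 8×60 - 30 = 450 min
Takt time = 450 / 345
= 1.30 min/unit


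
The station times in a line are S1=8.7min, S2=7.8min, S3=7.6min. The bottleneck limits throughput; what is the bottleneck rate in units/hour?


Bottleneck = longest station time
Station times: [8.7, 7.8, 7.6]
Max = 8.7 min
Rate = 60 / 8.7
= 6.90 units/hour (bottleneck: 8.7min)


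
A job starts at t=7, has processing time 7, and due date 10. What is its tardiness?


Completion = start + processing = 7 + 7 = 14
Tardiness = max(0, C - d) = max(0, 14 - 10)
= max(0, 4)
= 4


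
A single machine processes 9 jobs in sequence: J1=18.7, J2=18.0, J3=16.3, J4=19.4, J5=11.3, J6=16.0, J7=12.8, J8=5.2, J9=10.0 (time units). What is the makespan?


Sequential makespan: sum all processing times
= 18.7 + 18.0 + 16.3 + 19.4 + 11.3 + 16.0 + 12.8 + 5.2 + 10.0
= 127.7 time units


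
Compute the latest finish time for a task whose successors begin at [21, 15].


LF = min of all successor start times
Successors start at: [21, 15]
LF = min(21, 15)
= 15


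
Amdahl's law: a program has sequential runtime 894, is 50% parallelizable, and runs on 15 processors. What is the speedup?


Amdahl's law: T_p = T × ((1-p) + p/N)
= 894 × ((1-0.5) + 0.5/15)
= 894 × (0.50 + 0.0333)
= 894 × 0.5333
= 476.80
Speedup = 894/476.80
= 1.88×


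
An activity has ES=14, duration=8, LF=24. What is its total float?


EF = ES + duration = 14 + 8 = 22
LS = LF - duration = 24 - 8 = 16
Total Float = LF - EF = 24 - 22
(or LS - ES = 16 - 14)
= 2


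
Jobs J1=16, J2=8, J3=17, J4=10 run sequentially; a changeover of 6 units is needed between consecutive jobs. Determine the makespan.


Makespan = Σ processing + (n-1) × setup
= (16 + 8 + 17 + 10) + (4-1)×6
= 51 + 18
= 69 time units


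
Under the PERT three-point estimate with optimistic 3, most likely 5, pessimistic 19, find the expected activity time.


te = (o + 4m + p) / 6
= (3 + 4×5 + 19) / 6
= (3 + 20 + 19) / 6
= 42 / 6
= 7.00


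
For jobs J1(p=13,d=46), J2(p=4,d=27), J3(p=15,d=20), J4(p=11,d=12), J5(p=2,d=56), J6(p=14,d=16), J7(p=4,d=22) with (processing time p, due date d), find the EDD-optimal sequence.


EDD: sort by earliest due date
  J4: d=12, p=11
  J6: d=16, p=14
  J3: d=20, p=15
  J7: d=22, p=4
  J2: d=27, p=4
  J1: d=46, p=13
  J5: d=56, p=2
Order: J4 → J6 → J3 → J7 → J2 → J1 → J5


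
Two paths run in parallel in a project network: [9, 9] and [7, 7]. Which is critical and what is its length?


Path A: 9 + 9 = 18
Path B: 7 + 7 = 14
Critical path = longest = max(18, 14)
= 18 (Path A)


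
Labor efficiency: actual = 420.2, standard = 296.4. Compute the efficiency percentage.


Efficiency = (actual / standard) × 100
= (420.2 / 296.4) × 100
= 141.8%


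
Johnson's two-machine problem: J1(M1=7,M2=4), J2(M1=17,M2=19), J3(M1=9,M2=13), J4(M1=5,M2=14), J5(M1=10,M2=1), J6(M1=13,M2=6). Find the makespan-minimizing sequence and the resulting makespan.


Johnson's rule:
Group 1 (M1≤M2, sort by M1): ['J4', 'J3', 'J2']
Group 2 (M1>M2, sort desc M2): ['J6', 'J1', 'J5']
Sequence: J4 → J3 → J2 → J6 → J1 → J5
Makespan calculation:
  J4: M1 done=5, M2 done=19
  J3: M1 done=14, M2 done=32
  J2: M1 done=31, M2 done=51
  J6: M1 done=44, M2 done=57
  J1: M1 done=51, M2 done=61
  J5: M1 done=61, M2 done=62
= Sequence: J4 → J3 → J2 → J6 → J1 → J5, Makespan: 62


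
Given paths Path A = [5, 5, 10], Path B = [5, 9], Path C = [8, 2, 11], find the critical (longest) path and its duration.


Path A: 5 + 5 + 10 = 20
Path B: 5 + 9 = 14
Path C: 8 + 2 + 11 = 21
Critical path = longest = max(20, 14, 21)
= 21 (Path C)


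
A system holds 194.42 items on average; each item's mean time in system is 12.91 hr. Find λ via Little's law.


Little's law: L = λW → λ = L / W
= 194.42 / 12.91
= 15.06 per hour


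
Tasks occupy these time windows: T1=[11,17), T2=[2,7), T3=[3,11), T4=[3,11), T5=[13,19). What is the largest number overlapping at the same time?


Check each time point for overlaps:
  t=3: 3 tasks active (T2, T3, T4)
Max concurrent = 3


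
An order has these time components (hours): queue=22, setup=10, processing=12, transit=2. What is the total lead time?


Lead time = queue + setup + processing + transit
= 22 + 10 + 12 + 2
= 46 hours


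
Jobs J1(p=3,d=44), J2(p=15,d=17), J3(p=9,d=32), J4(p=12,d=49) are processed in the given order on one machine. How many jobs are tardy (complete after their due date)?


Completion vs due date:
  J1: C=3, d=44 → on time
  J2: C=18, d=17 → TARDY
  J3: C=27, d=32 → on time
  J4: C=39, d=49 → on time
Tardy jobs: J2
Count = 1


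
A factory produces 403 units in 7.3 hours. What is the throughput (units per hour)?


Throughput = units / time
= 403 / 7.3
= 55.2 units/hour


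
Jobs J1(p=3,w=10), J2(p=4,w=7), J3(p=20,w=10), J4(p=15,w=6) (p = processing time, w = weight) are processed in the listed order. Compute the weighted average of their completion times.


Completion times:
  J1: C=3, w×C=10×3=30
  J2: C=7, w×C=7×7=49
  J3: C=27, w×C=10×27=270
  J4: C=42, w×C=6×42=252
Sum w×C = 601
Sum w = 33
Weighted avg = 601/33
= 18.21


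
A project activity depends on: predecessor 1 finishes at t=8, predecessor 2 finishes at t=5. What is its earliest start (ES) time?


ES = max of all predecessor completion times
Predecessors: [8, 5]
ES = max(8, 5)
= 8


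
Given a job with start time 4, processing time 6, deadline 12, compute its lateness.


Completion = 4 + 6 = 10
Lateness = C - d = 10 - 12
= -2


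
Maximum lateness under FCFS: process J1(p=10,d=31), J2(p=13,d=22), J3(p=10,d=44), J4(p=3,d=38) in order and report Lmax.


Lateness per job (L = C - d):
  J1: C=10, d=31, L=-21
  J2: C=23, d=22, L=1
  J3: C=33, d=44, L=-11
  J4: C=36, d=38, L=-2
Lmax = max(-21, 1, -11, -2)
= 1


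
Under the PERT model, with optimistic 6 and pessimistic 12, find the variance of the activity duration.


σ² = ((p - o) / 6)² = (p - o)² / 36
= (12 - 6)² / 36
= 6² / 36
= 36 / 36
= 1.0000


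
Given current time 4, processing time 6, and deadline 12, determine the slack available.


Slack = due - current_time - processing
= 12 - 4 - 6
= 2


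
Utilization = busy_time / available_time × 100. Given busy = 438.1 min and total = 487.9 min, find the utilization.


Utilization = busy / total × 100
= 438.1 / 487.9 × 100
= 89.8%


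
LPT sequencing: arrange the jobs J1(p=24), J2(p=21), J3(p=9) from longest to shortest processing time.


LPT: sort by longest processing time first
  J1: p=24
  J2: p=21
  J3: p=9
Order: J1 → J2 → J3


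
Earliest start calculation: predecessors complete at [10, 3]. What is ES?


ES = max of all predecessor completion times
Predecessors: [10, 3]
ES = max(10, 3)
= 10


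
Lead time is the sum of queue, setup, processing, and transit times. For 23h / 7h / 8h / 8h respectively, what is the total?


Lead time = queue + setup + processing + transit
= 23 + 7 + 8 + 8
= 46 hours


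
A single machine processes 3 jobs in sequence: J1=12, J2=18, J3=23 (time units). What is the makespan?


Sequential makespan: sum all processing times
= 12 + 18 + 23
= 53 time units


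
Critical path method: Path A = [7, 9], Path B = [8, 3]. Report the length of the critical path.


Path A: 7 + 9 = 16
Path B: 8 + 3 = 11
Critical path = longest = max(16, 11)
= 16 (Path A)


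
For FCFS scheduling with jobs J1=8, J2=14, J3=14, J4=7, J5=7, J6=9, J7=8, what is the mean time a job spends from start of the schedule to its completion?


Completion times:
  J1: completes at 8
  J2: completes at 22
  J3: completes at 36
  J4: completes at 43
  J5: completes at 50
  J6: completes at 59
  J7: completes at 67
Sum = 285
Average = 285/7
= 40.71


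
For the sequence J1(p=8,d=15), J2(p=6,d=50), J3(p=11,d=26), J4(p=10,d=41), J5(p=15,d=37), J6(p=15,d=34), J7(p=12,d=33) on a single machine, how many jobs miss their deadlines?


Completion vs due date:
  J1: C=8, d=15 → on time
  J2: C=14, d=50 → on time
  J3: C=25, d=26 → on time
  J4: C=35, d=41 → on time
  J5: C=50, d=37 → TARDY
  J6: C=65, d=34 → TARDY
  J7: C=77, d=33 → TARDY
Tardy jobs: J5, J6, J7
Count = 3


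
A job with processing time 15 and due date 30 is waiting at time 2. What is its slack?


Slack = due - current_time - processing
= 30 - 2 - 15
= 13


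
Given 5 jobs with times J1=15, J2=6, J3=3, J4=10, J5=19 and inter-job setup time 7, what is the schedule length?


Makespan = Σ processing + (n-1) × setup
= (15 + 6 + 3 + 10 + 19) + (5-1)×7
= 53 + 28
= 81 time units


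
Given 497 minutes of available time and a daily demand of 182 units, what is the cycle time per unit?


Cycle time = available time / demand
= 497 / 182
= 2.73 min/unit


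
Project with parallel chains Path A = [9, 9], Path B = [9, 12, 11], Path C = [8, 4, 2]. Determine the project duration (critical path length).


Path A: 9 + 9 = 18
Path B: 9 + 12 + 11 = 32
Path C: 8 + 4 + 2 = 14
Critical path = longest = max(18, 32, 14)
= 32 (Path B)


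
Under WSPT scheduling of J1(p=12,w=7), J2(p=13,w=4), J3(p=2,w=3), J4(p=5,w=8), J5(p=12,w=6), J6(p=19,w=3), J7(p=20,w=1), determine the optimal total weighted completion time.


WSPT order (by p/w): J4 → J3 → J1 → J5 → J2 → J6 → J7
  J4: C=5, w·C=8×5=40
  J3: C=7, w·C=3×7=21
  J1: C=19, w·C=7×19=133
  J5: C=31, w·C=6×31=186
  J2: C=44, w·C=4×44=176
  J6: C=63, w·C=3×63=189
  J7: C=83, w·C=1×83=83
Σ w·C = 828
= 828


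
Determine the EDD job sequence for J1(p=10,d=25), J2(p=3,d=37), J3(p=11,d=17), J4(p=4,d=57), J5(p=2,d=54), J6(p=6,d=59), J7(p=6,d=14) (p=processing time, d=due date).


EDD: sort by earliest due date
  J7: d=14, p=6
  J3: d=17, p=11
  J1: d=25, p=10
  J2: d=37, p=3
  J5: d=54, p=2
  J4: d=57, p=4
  J6: d=59, p=6
Order: J7 → J3 → J1 → J2 → J5 → J4 → J6


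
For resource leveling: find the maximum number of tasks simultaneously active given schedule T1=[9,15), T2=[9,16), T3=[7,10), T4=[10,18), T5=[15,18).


Check each time point for overlaps:
  t=9: 3 tasks active (T1, T2, T3)
Max concurrent = 3


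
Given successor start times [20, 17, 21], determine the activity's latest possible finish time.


LF = min of all successor start times
Successors start at: [20, 17, 21]
LF = min(20, 17, 21)
= 17


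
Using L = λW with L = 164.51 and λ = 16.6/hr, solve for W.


Little's law: L = λW → W = L / λ
= 164.51 / 16.6
= 9.91 hours


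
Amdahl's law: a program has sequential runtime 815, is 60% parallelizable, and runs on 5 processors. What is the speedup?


Amdahl's law: T_p = T × ((1-p) + p/N)
= 815 × ((1-0.6) + 0.6/5)
= 815 × (0.40 + 0.1200)
= 815 × 0.5200
= 423.80
Speedup = 815/423.80
= 1.92×


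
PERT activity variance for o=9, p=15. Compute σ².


σ² = ((p - o) / 6)² = (p - o)² / 36
= (15 - 9)² / 36
= 6² / 36
= 36 / 36
= 1.0000


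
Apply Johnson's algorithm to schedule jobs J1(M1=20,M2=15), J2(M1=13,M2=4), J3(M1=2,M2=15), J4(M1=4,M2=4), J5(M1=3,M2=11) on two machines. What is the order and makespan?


Johnson's rule:
Group 1 (M1≤M2, sort by M1): ['J3', 'J5', 'J4']
Group 2 (M1>M2, sort desc M2): ['J1', 'J2']
Sequence: J3 → J5 → J4 → J1 → J2
Makespan calculation:
  J3: M1 done=2, M2 done=17
  J5: M1 done=5, M2 done=28
  J4: M1 done=9, M2 done=32
  J1: M1 done=29, M2 done=47
  J2: M1 done=42, M2 done=51
= Sequence: J3 → J5 → J4 → J1 → J2, Makespan: 51


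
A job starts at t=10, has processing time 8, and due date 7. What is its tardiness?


Completion = start + processing = 10 + 8 = 18
Tardiness = max(0, C - d) = max(0, 18 - 7)
= max(0, 11)
= 11


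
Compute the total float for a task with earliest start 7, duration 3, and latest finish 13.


EF = ES + duration = 7 + 3 = 10
LS = LF - duration = 13 - 3 = 10
Total Float = LF - EF = 13 - 10
(or LS - ES = 10 - 7)
= 3


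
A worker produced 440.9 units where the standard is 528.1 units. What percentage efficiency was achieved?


Efficiency = (actual / standard) × 100
= (440.9 / 528.1) × 100
= 83.5%


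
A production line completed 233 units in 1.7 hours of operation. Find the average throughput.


Throughput = units / time
= 233 / 1.7
= 137.1 units/hour


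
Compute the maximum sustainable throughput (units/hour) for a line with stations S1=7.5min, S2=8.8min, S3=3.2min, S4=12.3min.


Bottleneck = longest station time
Station times: [7.5, 8.8, 3.2, 12.3]
Max = 12.3 min
Rate = 60 / 12.3
= 4.88 units/hour (bottleneck: 12.3min)


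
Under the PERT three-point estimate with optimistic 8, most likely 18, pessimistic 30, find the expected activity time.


te = (o + 4m + p) / 6
= (8 + 4×18 + 30) / 6
= (8 + 72 + 30) / 6
= 110 / 6
= 18.33


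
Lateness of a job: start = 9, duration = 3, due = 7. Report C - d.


Completion = 9 + 3 = 12
Lateness = C - d = 12 - 7
= 5


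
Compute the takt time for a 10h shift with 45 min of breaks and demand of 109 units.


Available = 10×60 - 45 = 555 min
Takt time = 555 / 109
= 5.09 min/unit


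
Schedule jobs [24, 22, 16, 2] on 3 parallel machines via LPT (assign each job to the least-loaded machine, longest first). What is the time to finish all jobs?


Jobs (LPT sorted): [24, 22, 16, 2]
Machines: 3
  J=24 → Machine 1 (load: 0+24=24)
  J=22 → Machine 2 (load: 0+22=22)
  J=16 → Machine 3 (load: 0+16=16)
  J=2 → Machine 3 (load: 16+2=18)
Machine loads: [24, 22, 18]
Makespan = max = 24 time units


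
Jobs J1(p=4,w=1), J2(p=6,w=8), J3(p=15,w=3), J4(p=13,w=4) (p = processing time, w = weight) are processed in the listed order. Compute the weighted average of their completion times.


Completion times:
  J1: C=4, w×C=1×4=4
  J2: C=10, w×C=8×10=80
  J3: C=25, w×C=3×25=75
  J4: C=38, w×C=4×38=152
Sum w×C = 311
Sum w = 16
Weighted avg = 311/16
= 19.44


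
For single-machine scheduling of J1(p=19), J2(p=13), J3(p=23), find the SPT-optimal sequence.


SPT: sort by shortest processing time
  J2: p=13
  J1: p=19
  J3: p=23
Order: J2 → J1 → J3
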